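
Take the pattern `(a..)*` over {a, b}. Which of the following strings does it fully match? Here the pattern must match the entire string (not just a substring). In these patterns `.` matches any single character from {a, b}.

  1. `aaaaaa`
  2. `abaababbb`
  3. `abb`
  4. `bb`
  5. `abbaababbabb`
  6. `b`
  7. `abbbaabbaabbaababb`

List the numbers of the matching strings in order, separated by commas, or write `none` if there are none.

1, 3, 5

1 → match
2 → no match
3 → match
4 → no match
5 → match
6 → no match
7 → no match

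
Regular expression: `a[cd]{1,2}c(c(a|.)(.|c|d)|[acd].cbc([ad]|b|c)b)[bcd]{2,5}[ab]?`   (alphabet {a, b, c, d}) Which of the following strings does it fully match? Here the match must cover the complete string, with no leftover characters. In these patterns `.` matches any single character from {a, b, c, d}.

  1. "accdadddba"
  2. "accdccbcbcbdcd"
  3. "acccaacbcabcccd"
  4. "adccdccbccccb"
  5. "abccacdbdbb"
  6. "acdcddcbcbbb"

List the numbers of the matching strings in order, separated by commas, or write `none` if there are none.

3

1 → no match
2 → no match
3 → match
4 → no match
5 → no match
6 → no match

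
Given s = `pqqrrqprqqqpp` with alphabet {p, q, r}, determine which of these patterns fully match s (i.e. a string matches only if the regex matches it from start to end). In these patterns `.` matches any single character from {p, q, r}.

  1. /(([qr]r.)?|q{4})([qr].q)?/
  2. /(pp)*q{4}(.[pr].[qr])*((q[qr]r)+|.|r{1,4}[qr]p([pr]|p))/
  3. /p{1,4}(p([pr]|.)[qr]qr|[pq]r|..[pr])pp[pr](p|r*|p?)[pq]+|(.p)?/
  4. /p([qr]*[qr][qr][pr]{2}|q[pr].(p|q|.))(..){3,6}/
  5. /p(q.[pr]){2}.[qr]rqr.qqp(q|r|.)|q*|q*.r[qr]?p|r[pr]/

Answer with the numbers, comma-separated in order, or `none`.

4

1 → no match
2 → no match
3 → no match
4 → match
5 → no match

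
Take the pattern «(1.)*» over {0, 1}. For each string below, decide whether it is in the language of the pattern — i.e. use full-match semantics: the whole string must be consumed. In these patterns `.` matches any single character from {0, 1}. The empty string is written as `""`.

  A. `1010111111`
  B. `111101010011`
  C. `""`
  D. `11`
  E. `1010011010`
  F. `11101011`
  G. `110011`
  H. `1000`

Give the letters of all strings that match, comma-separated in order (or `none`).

A. `1010111111` → match
B. `111101010011` → no match
C. `""` → match
D. `11` → match
E. `1010011010` → no match
F. `11101011` → match
G. `110011` → no match
H. `1000` → no match

A, C, D, F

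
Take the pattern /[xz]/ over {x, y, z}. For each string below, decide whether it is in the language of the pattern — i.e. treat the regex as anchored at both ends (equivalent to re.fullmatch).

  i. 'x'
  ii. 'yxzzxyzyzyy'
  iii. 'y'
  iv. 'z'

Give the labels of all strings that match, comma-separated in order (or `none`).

i, iv

i. 'x' → match
ii. 'yxzzxyzyzyy' → no match
iii. 'y' → no match
iv. 'z' → match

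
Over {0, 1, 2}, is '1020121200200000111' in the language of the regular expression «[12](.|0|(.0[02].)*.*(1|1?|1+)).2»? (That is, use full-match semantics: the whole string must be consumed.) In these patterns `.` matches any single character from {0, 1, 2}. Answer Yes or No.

No

Every match must end with '2', but '1020121200200000111' does not.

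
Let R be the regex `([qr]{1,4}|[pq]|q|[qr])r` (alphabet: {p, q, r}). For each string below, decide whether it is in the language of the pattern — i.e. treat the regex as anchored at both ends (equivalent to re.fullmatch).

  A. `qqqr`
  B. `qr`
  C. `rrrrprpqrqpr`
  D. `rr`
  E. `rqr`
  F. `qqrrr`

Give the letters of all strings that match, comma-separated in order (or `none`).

A, B, D, E, F

A → match
B → match
C → no match
D → match
E → match
F → match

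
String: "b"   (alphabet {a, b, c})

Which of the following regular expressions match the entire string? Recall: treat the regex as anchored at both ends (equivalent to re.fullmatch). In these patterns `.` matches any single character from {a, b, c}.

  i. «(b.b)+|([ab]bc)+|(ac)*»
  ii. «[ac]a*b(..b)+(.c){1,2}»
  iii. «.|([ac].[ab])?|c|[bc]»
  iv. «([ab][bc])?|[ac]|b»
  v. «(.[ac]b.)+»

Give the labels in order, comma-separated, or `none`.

iii, iv

i → no match
ii → no match — must end with "c"
iii → match
iv → match
v → no match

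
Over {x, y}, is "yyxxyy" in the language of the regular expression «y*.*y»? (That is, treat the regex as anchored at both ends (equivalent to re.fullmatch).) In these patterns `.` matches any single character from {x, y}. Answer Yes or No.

Yes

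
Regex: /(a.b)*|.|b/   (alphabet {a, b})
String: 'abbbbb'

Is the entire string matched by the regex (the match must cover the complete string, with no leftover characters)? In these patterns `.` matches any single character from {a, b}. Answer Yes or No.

No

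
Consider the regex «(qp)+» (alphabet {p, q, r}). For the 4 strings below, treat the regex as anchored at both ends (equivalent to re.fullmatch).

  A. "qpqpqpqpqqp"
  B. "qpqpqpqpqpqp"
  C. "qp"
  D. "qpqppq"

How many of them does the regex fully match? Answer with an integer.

A → no match
B → match
C → match
D → no match — must end with "qp"
Total matched: 2

2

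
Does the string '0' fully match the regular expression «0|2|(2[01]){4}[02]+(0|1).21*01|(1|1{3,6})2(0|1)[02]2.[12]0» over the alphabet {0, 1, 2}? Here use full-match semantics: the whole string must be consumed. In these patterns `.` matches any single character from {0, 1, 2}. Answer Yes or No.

Yes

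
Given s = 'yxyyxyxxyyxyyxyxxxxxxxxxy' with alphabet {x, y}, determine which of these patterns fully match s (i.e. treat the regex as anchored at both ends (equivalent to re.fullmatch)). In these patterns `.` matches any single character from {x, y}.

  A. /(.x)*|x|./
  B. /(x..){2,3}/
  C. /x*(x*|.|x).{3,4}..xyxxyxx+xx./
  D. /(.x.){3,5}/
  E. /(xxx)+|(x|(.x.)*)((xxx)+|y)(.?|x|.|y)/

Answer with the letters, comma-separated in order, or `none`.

A → no match
B → no match — must start with 'x'
C → no match
D → no match
E → match

E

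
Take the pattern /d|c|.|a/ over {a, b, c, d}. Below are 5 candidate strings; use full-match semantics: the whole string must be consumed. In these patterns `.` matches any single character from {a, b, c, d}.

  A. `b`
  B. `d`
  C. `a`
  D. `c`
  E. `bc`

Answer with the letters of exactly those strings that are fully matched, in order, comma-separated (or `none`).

A, B, C, D

A → match
B → match
C → match
D → match
E → no match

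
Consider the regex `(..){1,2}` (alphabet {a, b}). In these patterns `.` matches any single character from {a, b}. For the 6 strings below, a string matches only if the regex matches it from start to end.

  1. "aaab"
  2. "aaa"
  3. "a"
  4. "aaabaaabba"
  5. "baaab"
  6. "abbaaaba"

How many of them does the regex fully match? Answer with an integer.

1 → match
2 → no match
3 → no match
4 → no match
5 → no match
6 → no match
Total matched: 1

1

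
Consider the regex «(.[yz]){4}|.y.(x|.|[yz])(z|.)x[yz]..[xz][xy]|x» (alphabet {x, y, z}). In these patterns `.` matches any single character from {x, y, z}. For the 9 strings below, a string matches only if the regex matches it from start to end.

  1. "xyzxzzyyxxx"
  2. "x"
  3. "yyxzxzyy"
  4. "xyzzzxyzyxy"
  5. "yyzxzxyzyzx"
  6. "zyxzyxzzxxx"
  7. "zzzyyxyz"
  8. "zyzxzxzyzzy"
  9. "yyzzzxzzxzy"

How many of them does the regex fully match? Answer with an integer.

1. "xyzxzzyyxxx" → no match
2. "x" → match
3. "yyxzxzyy" → match
4. "xyzzzxyzyxy" → match
5. "yyzxzxyzyzx" → match
6. "zyxzyxzzxxx" → match
7. "zzzyyxyz" → no match
8. "zyzxzxzyzzy" → match
9. "yyzzzxzzxzy" → match
Total matched: 7

7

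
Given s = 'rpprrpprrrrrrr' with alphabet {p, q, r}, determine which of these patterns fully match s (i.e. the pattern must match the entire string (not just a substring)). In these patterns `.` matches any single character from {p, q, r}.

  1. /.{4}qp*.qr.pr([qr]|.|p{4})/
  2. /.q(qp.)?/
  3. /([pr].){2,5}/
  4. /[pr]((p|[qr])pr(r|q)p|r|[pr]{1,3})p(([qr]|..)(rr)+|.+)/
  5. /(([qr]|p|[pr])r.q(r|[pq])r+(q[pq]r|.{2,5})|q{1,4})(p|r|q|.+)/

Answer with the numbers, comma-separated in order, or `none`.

4

1 → no match
2 → no match
3 → no match
4 → match
5 → no match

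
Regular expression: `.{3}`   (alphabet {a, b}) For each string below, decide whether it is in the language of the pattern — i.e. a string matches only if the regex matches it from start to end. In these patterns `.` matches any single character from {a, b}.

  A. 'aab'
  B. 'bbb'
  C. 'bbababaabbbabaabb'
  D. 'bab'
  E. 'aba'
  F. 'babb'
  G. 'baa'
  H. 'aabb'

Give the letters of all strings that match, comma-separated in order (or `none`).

A, B, D, E, G

A → match
B → match
C → no match
D → match
E → match
F → no match
G → match
H → no match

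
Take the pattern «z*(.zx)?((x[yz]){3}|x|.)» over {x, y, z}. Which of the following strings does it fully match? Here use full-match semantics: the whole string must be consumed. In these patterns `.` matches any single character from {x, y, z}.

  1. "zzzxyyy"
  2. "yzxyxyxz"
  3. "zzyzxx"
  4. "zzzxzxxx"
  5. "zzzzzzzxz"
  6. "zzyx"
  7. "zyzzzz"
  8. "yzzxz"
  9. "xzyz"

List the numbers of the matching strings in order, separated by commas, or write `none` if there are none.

3, 5

1 → no match
2 → no match
3 → match
4 → no match
5 → match
6 → no match
7 → no match
8 → no match
9 → no match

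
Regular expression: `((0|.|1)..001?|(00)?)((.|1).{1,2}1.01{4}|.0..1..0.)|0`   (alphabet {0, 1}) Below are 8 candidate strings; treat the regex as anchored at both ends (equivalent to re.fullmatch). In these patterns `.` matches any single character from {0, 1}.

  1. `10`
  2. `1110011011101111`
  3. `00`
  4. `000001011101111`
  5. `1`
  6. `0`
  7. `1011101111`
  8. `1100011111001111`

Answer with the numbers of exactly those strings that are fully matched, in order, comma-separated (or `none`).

2, 4, 6, 7, 8

1 → no match
2 → match
3 → no match
4 → match
5 → no match
6 → match
7 → match
8 → match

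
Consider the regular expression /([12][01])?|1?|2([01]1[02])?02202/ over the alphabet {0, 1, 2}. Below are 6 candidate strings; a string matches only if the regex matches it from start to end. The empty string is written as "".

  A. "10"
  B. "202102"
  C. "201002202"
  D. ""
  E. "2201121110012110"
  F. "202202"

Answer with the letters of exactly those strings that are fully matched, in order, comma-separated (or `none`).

A, C, D, F

A → match
B → no match
C → match
D → match
E → no match
F → match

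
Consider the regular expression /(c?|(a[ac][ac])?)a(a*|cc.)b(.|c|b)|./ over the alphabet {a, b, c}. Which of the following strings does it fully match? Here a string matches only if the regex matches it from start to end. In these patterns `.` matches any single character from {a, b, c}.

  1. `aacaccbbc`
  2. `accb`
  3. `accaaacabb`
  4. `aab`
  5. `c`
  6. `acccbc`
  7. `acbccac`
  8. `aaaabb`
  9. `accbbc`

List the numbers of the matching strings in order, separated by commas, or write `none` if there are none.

1 → match
2 → no match
3 → no match
4 → no match
5 → match
6 → match
7 → no match
8 → match
9 → match

1, 5, 6, 8, 9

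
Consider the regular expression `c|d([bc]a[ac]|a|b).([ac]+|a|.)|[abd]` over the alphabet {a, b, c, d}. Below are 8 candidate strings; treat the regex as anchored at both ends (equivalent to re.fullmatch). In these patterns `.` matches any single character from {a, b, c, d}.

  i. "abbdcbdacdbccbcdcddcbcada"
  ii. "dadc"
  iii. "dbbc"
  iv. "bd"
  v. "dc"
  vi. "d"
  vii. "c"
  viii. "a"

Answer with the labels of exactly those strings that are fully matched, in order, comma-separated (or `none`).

ii, iii, vi, vii, viii

i → no match
ii → match
iii → match
iv → no match
v → no match
vi → match
vii → match
viii → match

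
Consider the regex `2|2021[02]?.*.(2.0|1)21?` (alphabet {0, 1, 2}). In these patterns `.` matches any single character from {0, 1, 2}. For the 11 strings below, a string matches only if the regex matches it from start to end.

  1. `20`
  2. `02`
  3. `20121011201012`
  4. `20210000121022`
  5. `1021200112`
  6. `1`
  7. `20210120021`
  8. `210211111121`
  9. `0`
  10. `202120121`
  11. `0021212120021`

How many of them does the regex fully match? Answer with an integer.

1 → no match
2 → no match
3 → no match
4 → no match
5 → no match
6 → no match
7 → match
8 → no match
9 → no match
10 → match
11 → no match
Total matched: 2

2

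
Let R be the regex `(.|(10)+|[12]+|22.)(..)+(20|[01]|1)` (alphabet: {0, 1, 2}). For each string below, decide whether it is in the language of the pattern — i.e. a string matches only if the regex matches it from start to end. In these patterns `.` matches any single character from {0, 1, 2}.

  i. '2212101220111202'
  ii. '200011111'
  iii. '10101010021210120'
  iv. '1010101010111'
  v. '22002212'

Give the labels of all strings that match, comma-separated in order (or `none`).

iii, iv

i → no match
ii → no match
iii → match
iv → match
v → no match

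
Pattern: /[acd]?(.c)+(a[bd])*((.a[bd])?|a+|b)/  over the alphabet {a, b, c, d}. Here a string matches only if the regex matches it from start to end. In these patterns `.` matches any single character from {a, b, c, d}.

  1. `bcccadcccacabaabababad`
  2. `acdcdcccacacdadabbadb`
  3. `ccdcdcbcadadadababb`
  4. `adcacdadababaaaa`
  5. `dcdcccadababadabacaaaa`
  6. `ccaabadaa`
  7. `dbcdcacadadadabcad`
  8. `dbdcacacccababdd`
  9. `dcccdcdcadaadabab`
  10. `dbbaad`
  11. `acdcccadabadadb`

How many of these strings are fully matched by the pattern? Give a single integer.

3

1 → no match
2 → no match
3 → match
4 → no match
5 → no match
6 → no match
7 → match
8 → no match
9 → no match
10 → no match
11 → match
Total matched: 3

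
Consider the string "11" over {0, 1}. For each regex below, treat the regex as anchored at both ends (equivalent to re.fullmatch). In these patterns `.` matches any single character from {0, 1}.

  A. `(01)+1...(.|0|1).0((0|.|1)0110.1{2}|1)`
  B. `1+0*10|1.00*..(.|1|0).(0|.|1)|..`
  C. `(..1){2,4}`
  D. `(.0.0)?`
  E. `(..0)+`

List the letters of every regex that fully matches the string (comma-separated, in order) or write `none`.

A → no match — must start with "01"
B → match
C → no match
D → no match
E → no match — must end with "0"

B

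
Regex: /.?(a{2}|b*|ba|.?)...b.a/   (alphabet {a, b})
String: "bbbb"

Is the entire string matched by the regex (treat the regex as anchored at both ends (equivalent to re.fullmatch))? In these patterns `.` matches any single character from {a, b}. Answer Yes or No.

Every match must end with "a", but "bbbb" does not.

No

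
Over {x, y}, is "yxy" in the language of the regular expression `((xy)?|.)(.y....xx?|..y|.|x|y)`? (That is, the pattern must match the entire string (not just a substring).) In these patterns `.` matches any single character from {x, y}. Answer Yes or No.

Yes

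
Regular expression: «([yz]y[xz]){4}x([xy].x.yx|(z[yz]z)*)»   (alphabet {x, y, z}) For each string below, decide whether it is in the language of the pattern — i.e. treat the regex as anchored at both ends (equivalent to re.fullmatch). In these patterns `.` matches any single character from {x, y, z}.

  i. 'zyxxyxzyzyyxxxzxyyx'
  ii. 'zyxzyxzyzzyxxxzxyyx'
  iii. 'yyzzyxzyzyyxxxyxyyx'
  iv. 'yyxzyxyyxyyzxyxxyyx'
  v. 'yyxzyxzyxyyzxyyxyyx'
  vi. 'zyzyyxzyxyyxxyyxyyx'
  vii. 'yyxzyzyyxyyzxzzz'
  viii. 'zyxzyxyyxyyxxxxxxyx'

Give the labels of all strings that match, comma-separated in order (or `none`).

ii, iii, iv, v, vi, vii, viii

i → no match
ii → match
iii → match
iv → match
v → match
vi → match
vii → match
viii → match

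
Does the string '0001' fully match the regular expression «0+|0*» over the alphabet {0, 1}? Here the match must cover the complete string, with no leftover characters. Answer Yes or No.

No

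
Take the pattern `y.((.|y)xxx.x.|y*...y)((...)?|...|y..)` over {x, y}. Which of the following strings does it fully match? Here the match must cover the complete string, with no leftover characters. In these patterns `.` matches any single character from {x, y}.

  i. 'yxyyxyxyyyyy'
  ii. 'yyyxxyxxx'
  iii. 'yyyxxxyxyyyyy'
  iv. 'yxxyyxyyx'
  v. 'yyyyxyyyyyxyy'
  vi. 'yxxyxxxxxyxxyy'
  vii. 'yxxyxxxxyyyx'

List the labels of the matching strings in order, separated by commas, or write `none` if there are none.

i. 'yxyyxyxyyyyy' → no match
ii. 'yyyxxyxxx' → match
iii → no match
iv. 'yxxyyxyyx' → no match
v → no match
vi → no match
vii. 'yxxyxxxxyyyx' → no match

ii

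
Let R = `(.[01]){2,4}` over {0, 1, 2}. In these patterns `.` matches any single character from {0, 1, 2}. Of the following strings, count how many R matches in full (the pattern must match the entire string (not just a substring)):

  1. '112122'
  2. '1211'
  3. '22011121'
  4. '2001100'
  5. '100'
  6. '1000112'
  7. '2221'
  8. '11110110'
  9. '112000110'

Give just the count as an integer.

1

1 → no match
2 → no match
3 → no match
4 → no match
5 → no match
6 → no match
7 → no match
8 → match
9 → no match
Total matched: 1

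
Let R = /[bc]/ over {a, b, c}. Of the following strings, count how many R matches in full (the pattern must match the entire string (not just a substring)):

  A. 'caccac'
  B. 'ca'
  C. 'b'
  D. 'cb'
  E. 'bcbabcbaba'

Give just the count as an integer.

1

A → no match
B → no match
C → match
D → no match
E → no match
Total matched: 1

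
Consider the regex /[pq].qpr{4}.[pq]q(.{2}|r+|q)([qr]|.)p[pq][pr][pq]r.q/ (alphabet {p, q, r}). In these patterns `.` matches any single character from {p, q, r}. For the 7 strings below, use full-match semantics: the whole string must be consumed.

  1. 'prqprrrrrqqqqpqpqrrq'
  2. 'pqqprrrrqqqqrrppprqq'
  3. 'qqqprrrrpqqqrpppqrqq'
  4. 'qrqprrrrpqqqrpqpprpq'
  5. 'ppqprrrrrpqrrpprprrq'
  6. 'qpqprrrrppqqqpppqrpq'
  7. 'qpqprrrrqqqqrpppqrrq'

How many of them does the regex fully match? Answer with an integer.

6

1 → match
2 → no match
3 → match
4 → match
5 → match
6 → match
7 → match
Total matched: 6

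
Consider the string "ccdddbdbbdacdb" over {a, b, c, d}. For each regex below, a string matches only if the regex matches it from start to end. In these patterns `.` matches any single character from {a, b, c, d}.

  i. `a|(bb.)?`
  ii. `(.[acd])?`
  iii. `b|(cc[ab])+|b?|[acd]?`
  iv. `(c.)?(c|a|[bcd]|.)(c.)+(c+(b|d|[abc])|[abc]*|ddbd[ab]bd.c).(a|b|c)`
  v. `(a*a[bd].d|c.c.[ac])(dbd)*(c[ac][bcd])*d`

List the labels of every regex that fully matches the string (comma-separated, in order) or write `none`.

i → no match
ii → no match
iii → no match
iv → match
v → no match — must end with "d"

iv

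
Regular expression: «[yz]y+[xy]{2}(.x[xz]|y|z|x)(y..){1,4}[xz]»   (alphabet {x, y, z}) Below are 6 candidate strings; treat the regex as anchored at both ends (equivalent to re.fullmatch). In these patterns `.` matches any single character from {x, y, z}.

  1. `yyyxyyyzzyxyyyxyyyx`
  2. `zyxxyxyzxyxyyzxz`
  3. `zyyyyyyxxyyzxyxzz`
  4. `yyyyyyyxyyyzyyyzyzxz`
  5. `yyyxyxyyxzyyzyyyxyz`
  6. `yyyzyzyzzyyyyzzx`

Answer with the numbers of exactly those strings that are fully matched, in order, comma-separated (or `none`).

1, 3, 4

1 → match
2 → no match
3 → match
4 → match
5 → no match
6 → no match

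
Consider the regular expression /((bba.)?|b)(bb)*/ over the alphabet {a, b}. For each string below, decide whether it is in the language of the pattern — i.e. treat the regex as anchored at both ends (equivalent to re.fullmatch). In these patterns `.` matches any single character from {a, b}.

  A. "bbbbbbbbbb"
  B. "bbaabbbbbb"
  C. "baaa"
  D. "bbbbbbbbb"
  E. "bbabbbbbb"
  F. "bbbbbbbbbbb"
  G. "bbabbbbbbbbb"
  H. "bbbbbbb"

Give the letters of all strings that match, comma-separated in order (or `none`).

A, B, D, F, G, H

A → match
B → match
C → no match
D → match
E → no match
F → match
G → match
H → match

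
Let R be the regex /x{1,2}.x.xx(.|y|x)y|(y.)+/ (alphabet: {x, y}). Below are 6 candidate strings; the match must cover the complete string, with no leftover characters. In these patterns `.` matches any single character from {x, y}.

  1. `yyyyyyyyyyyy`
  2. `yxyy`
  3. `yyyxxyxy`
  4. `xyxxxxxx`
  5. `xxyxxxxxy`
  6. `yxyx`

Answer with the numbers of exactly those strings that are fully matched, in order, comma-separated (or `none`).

1, 2, 5, 6

1. `yyyyyyyyyyyy` → match
2. `yxyy` → match
3. `yyyxxyxy` → no match
4. `xyxxxxxx` → no match
5. `xxyxxxxxy` → match
6. `yxyx` → match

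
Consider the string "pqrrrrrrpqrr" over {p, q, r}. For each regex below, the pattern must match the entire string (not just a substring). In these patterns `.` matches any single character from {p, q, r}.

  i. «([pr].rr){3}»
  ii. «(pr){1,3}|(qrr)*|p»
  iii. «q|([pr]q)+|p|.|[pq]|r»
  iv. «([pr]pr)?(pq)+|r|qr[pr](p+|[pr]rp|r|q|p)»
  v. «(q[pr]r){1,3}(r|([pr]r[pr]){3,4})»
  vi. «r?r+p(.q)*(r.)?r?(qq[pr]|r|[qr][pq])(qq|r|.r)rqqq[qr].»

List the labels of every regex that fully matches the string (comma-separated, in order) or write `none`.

i

i → match
ii → no match
iii → no match
iv → no match
v → no match — must start with "q"
vi → no match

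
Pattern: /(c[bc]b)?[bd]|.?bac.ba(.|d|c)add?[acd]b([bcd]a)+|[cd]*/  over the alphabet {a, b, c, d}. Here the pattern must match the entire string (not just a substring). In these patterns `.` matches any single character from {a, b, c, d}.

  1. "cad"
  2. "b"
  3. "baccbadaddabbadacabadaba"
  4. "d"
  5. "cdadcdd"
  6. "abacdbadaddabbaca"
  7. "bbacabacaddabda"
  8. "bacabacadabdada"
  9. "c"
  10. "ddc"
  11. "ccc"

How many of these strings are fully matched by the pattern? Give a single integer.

1 → no match
2 → match
3 → match
4 → match
5 → no match
6 → match
7 → match
8 → match
9 → match
10 → match
11 → match
Total matched: 9

9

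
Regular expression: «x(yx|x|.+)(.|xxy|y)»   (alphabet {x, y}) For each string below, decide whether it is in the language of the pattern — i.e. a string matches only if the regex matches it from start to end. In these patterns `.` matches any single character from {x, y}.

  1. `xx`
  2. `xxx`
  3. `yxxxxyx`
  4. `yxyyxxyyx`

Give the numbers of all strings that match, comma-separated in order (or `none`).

2

1 → no match
2 → match
3 → no match — must start with `x`
4 → no match — must start with `x`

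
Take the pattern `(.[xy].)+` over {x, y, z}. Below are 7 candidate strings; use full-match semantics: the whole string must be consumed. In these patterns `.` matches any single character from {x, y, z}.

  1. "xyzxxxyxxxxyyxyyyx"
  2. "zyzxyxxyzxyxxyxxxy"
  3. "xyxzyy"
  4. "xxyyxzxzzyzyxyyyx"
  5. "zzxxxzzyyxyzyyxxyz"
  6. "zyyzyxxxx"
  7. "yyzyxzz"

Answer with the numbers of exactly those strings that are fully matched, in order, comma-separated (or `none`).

1 → match
2 → match
3 → match
4 → no match
5 → no match
6 → match
7 → no match

1, 2, 3, 6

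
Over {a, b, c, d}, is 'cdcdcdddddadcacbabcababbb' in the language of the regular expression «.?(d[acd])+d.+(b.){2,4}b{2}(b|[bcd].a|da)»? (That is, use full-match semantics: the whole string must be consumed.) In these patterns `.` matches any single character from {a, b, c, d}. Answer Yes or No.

No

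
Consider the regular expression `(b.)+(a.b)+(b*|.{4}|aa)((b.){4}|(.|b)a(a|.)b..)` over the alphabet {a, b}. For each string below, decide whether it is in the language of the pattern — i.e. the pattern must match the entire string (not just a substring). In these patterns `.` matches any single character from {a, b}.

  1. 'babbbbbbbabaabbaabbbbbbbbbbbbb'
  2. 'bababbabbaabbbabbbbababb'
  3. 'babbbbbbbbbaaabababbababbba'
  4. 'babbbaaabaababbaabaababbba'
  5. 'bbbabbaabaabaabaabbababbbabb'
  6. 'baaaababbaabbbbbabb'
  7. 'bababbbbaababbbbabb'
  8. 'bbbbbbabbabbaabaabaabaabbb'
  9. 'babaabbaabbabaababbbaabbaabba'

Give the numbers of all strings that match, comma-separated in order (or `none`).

1 → match
2 → match
3 → match
4 → match
5 → no match
6 → no match
7 → no match
8 → match
9 → no match

1, 2, 3, 4, 8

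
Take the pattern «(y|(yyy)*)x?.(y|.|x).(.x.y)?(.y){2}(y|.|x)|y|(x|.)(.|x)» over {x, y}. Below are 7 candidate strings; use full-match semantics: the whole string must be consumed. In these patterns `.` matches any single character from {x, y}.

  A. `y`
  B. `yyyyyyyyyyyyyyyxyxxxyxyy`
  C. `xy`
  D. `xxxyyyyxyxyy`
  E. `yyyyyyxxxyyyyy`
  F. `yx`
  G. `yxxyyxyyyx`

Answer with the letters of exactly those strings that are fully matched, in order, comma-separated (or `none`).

A → match
B → match
C → match
D → no match
E → match
F → match
G → match

A, B, C, E, F, G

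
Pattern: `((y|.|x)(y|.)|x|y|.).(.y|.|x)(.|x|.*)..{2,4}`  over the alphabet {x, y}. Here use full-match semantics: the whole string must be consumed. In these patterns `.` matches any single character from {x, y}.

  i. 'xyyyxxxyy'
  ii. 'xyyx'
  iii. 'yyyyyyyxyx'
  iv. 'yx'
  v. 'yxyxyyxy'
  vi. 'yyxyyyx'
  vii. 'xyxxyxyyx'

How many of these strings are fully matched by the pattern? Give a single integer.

5

i → match
ii → no match
iii → match
iv → no match
v → match
vi → match
vii → match
Total matched: 5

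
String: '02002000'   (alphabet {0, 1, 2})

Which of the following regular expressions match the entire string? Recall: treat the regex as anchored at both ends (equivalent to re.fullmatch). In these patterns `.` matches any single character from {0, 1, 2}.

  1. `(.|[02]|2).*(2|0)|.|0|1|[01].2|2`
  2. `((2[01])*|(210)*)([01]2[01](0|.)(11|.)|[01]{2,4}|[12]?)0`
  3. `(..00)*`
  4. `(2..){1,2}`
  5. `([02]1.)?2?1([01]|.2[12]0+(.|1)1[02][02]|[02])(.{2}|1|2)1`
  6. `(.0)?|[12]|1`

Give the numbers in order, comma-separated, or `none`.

1 → match
2 → no match
3 → match
4 → no match — must start with '2'
5 → no match — must end with '1'
6 → no match

1, 3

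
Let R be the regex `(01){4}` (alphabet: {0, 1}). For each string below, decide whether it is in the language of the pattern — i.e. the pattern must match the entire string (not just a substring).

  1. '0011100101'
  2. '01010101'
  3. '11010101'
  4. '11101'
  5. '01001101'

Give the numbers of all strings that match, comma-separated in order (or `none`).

2

1. '0011100101' → no match — must start with '01'
2. '01010101' → match
3. '11010101' → no match — must start with '01'
4. '11101' → no match — must start with '01'
5. '01001101' → no match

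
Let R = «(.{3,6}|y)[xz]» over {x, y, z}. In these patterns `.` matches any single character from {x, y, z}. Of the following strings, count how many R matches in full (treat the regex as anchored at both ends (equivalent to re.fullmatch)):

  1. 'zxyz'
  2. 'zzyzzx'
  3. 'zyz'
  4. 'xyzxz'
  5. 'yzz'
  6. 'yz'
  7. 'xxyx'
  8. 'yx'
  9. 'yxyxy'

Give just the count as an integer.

1. 'zxyz' → match
2. 'zzyzzx' → match
3. 'zyz' → no match
4. 'xyzxz' → match
5. 'yzz' → no match
6. 'yz' → match
7. 'xxyx' → match
8. 'yx' → match
9. 'yxyxy' → no match
Total matched: 6

6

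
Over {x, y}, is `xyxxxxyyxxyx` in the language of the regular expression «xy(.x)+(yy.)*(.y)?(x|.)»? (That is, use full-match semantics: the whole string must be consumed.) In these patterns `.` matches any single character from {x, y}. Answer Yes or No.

Yes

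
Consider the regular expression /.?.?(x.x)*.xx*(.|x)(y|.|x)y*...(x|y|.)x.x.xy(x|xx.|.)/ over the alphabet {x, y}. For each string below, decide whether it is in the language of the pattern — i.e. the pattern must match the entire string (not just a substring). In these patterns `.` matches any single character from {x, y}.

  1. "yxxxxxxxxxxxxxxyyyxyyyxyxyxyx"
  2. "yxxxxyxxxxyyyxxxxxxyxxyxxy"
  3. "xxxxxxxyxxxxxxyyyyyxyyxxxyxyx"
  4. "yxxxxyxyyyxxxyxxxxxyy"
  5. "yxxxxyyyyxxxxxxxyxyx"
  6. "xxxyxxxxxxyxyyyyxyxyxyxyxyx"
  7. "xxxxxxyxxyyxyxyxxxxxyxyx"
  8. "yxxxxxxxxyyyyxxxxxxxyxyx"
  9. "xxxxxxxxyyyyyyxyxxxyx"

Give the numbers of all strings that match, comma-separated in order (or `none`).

1, 3, 4, 5, 6, 8, 9

1 → match
2 → no match
3 → match
4 → match
5 → match
6 → match
7 → no match
8 → match
9 → match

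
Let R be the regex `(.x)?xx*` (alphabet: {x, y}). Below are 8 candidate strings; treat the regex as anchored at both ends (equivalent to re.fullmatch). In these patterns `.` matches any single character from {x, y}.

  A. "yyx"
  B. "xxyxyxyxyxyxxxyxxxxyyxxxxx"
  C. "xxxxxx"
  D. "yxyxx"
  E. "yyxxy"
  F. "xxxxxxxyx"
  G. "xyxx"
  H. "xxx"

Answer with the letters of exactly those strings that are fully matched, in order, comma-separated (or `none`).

A → no match
B → no match
C → match
D → no match
E → no match
F → no match
G → no match
H → match

C, H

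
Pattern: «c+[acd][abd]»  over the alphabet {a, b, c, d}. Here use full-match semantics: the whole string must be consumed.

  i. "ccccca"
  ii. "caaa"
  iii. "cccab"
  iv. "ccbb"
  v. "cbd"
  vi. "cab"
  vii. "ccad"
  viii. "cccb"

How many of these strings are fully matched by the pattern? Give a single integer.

i → match
ii → no match
iii → match
iv → no match
v → no match
vi → match
vii → match
viii → match
Total matched: 5

5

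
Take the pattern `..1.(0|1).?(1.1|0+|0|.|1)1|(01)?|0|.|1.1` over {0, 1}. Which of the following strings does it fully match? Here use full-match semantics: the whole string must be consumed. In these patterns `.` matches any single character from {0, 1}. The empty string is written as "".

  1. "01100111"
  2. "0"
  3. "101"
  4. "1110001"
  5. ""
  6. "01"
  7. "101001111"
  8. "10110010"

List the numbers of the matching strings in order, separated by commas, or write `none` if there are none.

1, 2, 3, 4, 5, 6, 7

1 → match
2 → match
3 → match
4 → match
5 → match
6 → match
7 → match
8 → no match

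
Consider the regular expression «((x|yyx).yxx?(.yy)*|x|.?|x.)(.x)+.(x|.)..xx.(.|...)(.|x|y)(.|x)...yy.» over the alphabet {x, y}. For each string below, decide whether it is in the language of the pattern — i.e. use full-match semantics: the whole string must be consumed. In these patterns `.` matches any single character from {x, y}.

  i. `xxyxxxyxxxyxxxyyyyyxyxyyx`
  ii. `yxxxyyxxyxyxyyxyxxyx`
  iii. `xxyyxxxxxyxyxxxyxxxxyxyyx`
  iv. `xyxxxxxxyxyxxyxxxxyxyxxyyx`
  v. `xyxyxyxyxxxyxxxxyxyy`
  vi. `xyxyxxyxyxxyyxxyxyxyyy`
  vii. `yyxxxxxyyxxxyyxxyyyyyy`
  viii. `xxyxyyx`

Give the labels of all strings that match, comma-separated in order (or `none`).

iv

i → no match
ii → no match
iii → no match
iv → match
v → no match
vi → no match
vii → no match
viii. `xxyxyyx` → no match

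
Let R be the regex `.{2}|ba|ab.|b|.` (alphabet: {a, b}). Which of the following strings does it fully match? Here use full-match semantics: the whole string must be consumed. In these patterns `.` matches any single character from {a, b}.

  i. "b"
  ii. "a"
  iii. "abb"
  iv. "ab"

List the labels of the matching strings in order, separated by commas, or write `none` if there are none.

i. "b" → match
ii. "a" → match
iii. "abb" → match
iv. "ab" → match

i, ii, iii, iv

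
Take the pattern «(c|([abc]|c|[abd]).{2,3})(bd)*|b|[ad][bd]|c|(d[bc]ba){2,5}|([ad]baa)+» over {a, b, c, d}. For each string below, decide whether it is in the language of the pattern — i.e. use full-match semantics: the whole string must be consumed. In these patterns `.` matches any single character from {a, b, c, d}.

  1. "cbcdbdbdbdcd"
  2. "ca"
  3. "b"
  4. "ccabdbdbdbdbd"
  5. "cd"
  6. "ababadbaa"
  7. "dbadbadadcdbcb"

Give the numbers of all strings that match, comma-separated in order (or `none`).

1 → no match
2 → no match
3 → match
4 → match
5 → no match
6 → no match
7 → no match

3, 4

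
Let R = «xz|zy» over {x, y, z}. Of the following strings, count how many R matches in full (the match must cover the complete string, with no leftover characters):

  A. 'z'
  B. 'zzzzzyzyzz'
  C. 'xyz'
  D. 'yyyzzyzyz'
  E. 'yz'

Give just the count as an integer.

A → no match
B → no match
C → no match
D → no match
E → no match
Total matched: 0

0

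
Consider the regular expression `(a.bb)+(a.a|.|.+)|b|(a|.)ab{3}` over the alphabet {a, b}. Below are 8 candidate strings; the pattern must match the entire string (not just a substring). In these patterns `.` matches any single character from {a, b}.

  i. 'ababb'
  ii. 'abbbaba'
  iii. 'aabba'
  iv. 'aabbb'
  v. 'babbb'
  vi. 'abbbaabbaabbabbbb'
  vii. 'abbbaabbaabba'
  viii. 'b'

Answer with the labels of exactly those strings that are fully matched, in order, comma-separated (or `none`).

i → no match
ii → match
iii → match
iv → match
v → match
vi → match
vii → match
viii → match

ii, iii, iv, v, vi, vii, viii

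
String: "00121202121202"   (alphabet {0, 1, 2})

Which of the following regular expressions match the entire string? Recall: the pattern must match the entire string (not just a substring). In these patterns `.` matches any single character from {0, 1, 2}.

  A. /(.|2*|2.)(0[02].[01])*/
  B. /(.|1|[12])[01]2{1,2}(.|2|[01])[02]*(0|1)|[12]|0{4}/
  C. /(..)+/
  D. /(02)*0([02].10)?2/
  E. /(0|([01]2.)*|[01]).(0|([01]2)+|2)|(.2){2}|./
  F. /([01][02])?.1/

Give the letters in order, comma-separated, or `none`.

C, E

A → no match
B → no match
C → match
D → no match
E → match
F → no match — must end with "1"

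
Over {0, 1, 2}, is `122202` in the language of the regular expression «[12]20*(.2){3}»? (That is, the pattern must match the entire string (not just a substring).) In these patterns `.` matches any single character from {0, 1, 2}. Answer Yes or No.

No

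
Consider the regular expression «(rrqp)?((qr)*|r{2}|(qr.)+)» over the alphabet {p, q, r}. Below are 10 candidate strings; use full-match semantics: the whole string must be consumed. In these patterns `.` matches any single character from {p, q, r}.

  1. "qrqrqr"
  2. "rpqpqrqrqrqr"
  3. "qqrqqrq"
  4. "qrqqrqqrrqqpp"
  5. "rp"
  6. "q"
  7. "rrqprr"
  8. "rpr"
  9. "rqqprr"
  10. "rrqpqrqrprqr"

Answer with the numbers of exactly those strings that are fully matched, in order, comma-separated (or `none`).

1, 7

1 → match
2 → no match
3 → no match
4 → no match
5 → no match
6 → no match
7 → match
8 → no match
9 → no match
10 → no match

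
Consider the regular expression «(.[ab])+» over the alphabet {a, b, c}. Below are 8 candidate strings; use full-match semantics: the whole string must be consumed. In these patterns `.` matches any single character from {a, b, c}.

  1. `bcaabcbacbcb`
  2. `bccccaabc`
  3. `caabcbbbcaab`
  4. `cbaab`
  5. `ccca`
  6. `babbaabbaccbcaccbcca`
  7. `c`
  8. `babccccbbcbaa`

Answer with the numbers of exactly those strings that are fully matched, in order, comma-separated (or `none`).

1 → no match
2 → no match
3 → match
4 → no match
5 → no match
6 → no match
7 → no match
8 → no match

3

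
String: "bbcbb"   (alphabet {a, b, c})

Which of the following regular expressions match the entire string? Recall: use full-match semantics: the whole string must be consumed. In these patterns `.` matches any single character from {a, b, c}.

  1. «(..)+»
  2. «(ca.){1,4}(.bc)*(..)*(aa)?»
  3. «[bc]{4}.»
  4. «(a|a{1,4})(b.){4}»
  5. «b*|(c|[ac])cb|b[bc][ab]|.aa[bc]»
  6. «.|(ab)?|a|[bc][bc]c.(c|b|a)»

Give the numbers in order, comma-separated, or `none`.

1 → no match
2 → no match — must start with "ca"
3 → match
4 → no match — must start with "a"
5 → no match
6 → match

3, 6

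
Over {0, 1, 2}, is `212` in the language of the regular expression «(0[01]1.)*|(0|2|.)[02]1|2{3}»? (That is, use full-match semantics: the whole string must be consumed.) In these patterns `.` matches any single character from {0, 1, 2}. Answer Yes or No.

No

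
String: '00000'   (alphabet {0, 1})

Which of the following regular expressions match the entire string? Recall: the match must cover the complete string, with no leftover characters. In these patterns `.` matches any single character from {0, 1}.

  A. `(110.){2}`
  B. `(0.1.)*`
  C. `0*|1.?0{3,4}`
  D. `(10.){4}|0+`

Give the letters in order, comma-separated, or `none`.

A → no match — must start with '110'
B → no match
C → match
D → match

C, D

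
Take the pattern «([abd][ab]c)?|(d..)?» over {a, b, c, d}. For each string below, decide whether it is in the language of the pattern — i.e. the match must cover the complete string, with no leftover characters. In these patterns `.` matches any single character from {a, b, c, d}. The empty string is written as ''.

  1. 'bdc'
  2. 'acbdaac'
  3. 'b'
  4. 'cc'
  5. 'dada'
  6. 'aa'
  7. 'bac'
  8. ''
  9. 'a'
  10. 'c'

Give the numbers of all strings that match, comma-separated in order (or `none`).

1. 'bdc' → no match
2. 'acbdaac' → no match
3. 'b' → no match
4. 'cc' → no match
5. 'dada' → no match
6. 'aa' → no match
7. 'bac' → match
8. '' → match
9. 'a' → no match
10. 'c' → no match

7, 8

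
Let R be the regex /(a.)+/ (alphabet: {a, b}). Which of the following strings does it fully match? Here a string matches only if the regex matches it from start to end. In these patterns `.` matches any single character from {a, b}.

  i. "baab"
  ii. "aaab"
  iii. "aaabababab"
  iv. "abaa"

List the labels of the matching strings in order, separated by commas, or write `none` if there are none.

ii, iii, iv

i → no match — must start with "a"
ii → match
iii → match
iv → match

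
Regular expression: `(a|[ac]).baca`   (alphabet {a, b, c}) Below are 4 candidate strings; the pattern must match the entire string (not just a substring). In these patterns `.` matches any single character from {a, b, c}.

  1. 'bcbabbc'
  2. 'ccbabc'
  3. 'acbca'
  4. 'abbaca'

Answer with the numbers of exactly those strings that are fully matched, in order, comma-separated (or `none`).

1 → no match — must end with 'baca'
2 → no match — must end with 'baca'
3 → no match — must end with 'baca'
4 → match

4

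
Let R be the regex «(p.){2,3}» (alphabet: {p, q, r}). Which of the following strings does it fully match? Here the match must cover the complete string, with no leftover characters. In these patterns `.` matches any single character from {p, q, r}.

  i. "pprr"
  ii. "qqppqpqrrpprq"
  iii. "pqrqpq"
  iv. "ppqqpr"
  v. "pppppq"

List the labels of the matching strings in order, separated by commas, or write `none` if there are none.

v

i → no match
ii → no match — must start with "p"
iii → no match
iv → no match
v → match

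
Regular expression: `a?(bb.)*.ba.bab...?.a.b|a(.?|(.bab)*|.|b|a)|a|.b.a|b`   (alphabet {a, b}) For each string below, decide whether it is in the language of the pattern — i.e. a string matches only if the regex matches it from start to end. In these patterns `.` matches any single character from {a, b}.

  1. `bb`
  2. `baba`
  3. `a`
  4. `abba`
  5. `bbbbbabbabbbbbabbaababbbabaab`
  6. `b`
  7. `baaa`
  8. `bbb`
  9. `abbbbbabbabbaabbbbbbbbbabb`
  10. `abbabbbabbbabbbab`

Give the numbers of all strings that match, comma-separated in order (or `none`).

1. `bb` → no match
2. `baba` → no match
3. `a` → match
4. `abba` → match
5 → match
6. `b` → match
7. `baaa` → no match
8. `bbb` → no match
9 → no match
10 → match

3, 4, 5, 6, 10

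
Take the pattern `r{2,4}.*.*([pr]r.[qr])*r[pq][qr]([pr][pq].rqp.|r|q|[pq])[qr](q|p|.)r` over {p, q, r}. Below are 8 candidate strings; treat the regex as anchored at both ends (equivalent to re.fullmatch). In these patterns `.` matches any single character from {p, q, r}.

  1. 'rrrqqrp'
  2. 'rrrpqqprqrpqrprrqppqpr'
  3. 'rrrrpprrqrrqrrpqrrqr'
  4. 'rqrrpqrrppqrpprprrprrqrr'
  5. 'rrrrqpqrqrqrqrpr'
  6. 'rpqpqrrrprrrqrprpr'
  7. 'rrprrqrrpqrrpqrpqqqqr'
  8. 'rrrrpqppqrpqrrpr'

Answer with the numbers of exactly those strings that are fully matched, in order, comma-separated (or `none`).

2, 3, 5, 7, 8

1 → no match — must end with 'r'
2 → match
3 → match
4 → no match
5 → match
6 → no match
7 → match
8 → match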